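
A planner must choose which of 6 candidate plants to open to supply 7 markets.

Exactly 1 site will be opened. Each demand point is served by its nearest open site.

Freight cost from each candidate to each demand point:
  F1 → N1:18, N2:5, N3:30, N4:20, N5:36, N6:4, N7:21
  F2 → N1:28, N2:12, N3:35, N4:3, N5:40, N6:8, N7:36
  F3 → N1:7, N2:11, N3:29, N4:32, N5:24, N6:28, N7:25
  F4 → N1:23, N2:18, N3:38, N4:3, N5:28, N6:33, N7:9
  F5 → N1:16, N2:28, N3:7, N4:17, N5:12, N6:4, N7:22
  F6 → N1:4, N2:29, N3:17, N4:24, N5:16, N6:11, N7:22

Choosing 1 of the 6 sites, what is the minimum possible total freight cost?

106

Open {F5}.
  N1→F5 16, N2→F5 28, N3→F5 7, N4→F5 17, N5→F5 12, N6→F5 4, N7→F5 22  ⇒ total 106.
Compare {F6}: total 123.
Compare {F1}: total 134.
No size-1 selection does better; minimum is 106.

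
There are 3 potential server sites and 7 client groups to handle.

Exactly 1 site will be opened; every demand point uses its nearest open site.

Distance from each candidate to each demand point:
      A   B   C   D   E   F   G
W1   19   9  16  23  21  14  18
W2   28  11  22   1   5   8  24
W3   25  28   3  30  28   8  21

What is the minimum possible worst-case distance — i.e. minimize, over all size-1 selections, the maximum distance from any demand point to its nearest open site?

23

Open {W1}.
  Farthest demand point is D at distance 23 (to W1); all others are ≤ 23.
With {W2} the worst case is 28.
With {W3} the worst case is 30.
No size-1 selection achieves below 23.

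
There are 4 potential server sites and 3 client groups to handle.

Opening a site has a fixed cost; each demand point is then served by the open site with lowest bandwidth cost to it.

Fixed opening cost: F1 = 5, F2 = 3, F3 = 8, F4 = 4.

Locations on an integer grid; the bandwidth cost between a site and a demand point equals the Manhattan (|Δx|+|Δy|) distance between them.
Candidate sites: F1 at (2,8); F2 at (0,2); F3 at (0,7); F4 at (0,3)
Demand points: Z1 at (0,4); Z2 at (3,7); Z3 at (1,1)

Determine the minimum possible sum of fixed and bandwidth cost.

14

Open {F1, F2}: assign each demand point to its cheapest open site.
  Z1→F2 2, Z2→F1 2, Z3→F2 2
  bandwidth cost 6, fixed 8 → total 14.
Compare {F2}: bandwidth cost 12 + fixed 3 = 15.
Compare {F4}: bandwidth cost 11 + fixed 4 = 15.
Compare {F1, F4}: bandwidth cost 6 + fixed 9 = 15.
All other subsets cost ≥ 15. Minimum total cost: 14.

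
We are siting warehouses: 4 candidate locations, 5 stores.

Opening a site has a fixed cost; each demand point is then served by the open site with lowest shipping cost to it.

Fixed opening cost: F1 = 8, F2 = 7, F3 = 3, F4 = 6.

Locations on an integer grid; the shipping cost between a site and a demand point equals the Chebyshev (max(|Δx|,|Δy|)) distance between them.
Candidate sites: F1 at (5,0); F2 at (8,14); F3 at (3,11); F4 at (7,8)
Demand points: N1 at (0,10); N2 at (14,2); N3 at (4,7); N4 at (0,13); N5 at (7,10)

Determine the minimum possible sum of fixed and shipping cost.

Open {F3, F4}: assign each demand point to its cheapest open site.
  N1→F3 3, N2→F4 7, N3→F4 3, N4→F3 3, N5→F4 2
  shipping cost 18, fixed 9 → total 27.
Compare {F3}: shipping cost 25 + fixed 3 = 28.
Compare {F4}: shipping cost 26 + fixed 6 = 32.
Compare {F1, F3}: shipping cost 23 + fixed 11 = 34.
All other subsets cost ≥ 28. Minimum total cost: 27.

27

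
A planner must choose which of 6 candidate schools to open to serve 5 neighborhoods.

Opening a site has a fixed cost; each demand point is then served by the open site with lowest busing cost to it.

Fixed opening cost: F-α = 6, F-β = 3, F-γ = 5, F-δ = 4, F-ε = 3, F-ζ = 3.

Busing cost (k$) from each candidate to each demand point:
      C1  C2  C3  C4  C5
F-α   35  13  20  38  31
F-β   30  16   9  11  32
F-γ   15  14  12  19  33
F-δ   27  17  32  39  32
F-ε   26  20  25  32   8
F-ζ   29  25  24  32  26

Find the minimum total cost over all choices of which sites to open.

68

Open {F-β, F-γ, F-ε}: assign each demand point to its cheapest open site.
  C1→F-γ 15, C2→F-γ 14, C3→F-β 9, C4→F-β 11, C5→F-ε 8
  busing cost 57, fixed 11 → total 68.
Compare {F-β, F-γ, F-ε, F-ζ}: busing cost 57 + fixed 14 = 71.
Compare {F-β, F-γ, F-δ, F-ε}: busing cost 57 + fixed 15 = 72.
Compare {F-α, F-β, F-γ, F-ε}: busing cost 56 + fixed 17 = 73.
All other subsets cost ≥ 71. Minimum total cost: 68.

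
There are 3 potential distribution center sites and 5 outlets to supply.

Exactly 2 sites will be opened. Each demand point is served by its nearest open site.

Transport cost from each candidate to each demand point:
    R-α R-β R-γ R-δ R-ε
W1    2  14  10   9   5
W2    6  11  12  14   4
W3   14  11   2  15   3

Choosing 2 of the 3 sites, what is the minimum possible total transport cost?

27

Open {W1, W3}.
  R-α→W1 2, R-β→W3 11, R-γ→W3 2, R-δ→W1 9, R-ε→W3 3  ⇒ total 27.
Compare {W1, W2}: total 36.
Compare {W2, W3}: total 36.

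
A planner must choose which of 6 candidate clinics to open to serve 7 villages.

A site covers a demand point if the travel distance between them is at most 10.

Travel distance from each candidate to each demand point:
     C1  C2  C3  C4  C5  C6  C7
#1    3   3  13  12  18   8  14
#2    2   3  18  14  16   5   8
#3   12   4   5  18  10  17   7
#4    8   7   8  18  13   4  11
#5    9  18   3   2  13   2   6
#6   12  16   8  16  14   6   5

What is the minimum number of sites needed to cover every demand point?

2

Coverage sets (demand points within 10 of each site):
  #1: {C1, C2, C6}
  #2: {C1, C2, C6, C7}
  #3: {C2, C3, C5, C7}
  #4: {C1, C2, C3, C6}
  #5: {C1, C3, C4, C6, C7}
  #6: {C3, C6, C7}
No single site covers all 7 demand points.
But {#3, #5} covers everything, so the minimum is 2.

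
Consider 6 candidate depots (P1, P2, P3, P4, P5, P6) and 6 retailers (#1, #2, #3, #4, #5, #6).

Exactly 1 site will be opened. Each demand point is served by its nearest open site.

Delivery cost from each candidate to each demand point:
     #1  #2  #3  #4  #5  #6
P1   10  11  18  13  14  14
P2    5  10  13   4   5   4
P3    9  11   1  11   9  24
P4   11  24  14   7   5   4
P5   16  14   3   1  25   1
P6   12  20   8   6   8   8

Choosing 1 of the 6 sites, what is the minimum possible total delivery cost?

41

Open {P2}.
  #1→P2 5, #2→P2 10, #3→P2 13, #4→P2 4, #5→P2 5, #6→P2 4  ⇒ total 41.
Compare {P5}: total 60.
Compare {P6}: total 62.
No size-1 selection does better; minimum is 41.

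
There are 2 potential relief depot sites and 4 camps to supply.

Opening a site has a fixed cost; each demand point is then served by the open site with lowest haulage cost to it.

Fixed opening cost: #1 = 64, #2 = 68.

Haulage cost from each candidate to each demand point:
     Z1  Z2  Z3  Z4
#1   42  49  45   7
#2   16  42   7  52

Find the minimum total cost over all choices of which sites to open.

185

Open {#2}: assign each demand point to its cheapest open site.
  Z1→#2 16, Z2→#2 42, Z3→#2 7, Z4→#2 52
  haulage cost 117, fixed 68 → total 185.
Compare {#1, #2}: haulage cost 72 + fixed 132 = 204.
Compare {#1}: haulage cost 143 + fixed 64 = 207.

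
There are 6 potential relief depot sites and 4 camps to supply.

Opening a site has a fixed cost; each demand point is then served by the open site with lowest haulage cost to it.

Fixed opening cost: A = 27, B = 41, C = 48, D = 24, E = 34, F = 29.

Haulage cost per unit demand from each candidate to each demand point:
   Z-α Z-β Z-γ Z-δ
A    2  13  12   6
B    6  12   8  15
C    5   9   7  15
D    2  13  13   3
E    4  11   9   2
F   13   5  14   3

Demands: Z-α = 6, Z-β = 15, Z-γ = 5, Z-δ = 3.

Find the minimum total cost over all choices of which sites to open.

Open {A, F}: assign each demand point to its cheapest open site.
  Z-α→A 6×2=12, Z-β→F 15×5=75, Z-γ→A 5×12=60, Z-δ→F 3×3=9
  haulage cost 156, fixed 56 → total 212.
Compare {E, F}: haulage cost 150 + fixed 63 = 213.
Compare {D, F}: haulage cost 161 + fixed 53 = 214.
Compare {D, E, F}: haulage cost 138 + fixed 87 = 225.
All other subsets cost ≥ 213. Minimum total cost: 212.

212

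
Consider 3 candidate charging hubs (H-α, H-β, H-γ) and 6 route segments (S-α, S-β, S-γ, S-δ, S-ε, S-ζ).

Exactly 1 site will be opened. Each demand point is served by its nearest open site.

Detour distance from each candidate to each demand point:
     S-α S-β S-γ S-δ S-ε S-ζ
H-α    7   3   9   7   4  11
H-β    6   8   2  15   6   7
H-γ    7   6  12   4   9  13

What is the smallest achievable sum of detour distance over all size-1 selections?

41

Open {H-α}.
  S-α→H-α 7, S-β→H-α 3, S-γ→H-α 9, S-δ→H-α 7, S-ε→H-α 4, S-ζ→H-α 11  ⇒ total 41.
Compare {H-β}: total 44.
Compare {H-γ}: total 51.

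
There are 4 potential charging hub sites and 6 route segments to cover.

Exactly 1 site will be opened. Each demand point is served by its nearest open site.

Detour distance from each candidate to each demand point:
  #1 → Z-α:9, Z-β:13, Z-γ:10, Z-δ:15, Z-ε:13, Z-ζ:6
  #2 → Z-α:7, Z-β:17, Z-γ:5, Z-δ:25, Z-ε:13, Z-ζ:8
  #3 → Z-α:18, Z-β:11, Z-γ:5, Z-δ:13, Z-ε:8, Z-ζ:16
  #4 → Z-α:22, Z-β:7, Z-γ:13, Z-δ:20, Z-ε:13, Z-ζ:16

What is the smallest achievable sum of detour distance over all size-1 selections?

66

Open {#1}.
  Z-α→#1 9, Z-β→#1 13, Z-γ→#1 10, Z-δ→#1 15, Z-ε→#1 13, Z-ζ→#1 6  ⇒ total 66.
Compare {#3}: total 71.
Compare {#2}: total 75.
No size-1 selection does better; minimum is 66.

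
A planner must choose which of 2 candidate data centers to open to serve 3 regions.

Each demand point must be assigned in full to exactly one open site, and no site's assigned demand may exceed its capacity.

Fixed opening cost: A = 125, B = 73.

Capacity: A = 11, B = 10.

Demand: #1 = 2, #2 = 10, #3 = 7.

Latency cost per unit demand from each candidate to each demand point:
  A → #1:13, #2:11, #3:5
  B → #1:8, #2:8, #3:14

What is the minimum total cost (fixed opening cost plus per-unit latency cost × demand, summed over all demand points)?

Open {A, B}; cheapest assignment that respects the capacities:
  A (cap 11, load 9): #1, #3 — cost 2×13 + 7×5 = 61
  B (cap 10, load 10): #2 — cost 10×8 = 80
  Shipping 141, fixed 198 → total 339.
  Any other capacity-feasible assignment to {A, B} ships for at least 141.
Total demand is 19 and no other set of sites has combined capacity ≥ 19, so {A, B} is the only feasible choice of open sites. Minimum: 339.

339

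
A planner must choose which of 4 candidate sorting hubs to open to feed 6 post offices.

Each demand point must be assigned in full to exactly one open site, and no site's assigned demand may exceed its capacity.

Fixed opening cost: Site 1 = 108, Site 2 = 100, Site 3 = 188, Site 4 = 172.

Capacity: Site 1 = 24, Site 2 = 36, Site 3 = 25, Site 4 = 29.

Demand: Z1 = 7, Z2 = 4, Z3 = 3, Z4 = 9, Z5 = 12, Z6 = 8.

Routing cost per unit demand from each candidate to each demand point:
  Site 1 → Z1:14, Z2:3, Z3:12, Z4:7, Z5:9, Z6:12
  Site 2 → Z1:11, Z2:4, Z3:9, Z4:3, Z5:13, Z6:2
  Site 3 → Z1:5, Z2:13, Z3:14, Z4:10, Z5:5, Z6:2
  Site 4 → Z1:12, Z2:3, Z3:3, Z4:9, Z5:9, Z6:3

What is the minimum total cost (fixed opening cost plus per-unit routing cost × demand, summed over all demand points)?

469

Open {Site 2, Site 3}; cheapest assignment that respects the capacities:
  Site 2 (cap 36, load 24): Z2, Z3, Z4, Z6 — cost 4×4 + 3×9 + 9×3 + 8×2 = 86
  Site 3 (cap 25, load 19): Z1, Z5 — cost 7×5 + 12×5 = 95
  Shipping 181, fixed 288 → total 469.
  Any other capacity-feasible assignment to {Site 2, Site 3} ships for at least 181.
Compare {Site 1, Site 2}: its best feasible assignment gives total 475.
Compare {Site 2, Site 4}: its best feasible assignment gives total 521.
Every other set of open sites that can feasibly serve all demand totals ≥ 475 even under its best assignment. Minimum: 469.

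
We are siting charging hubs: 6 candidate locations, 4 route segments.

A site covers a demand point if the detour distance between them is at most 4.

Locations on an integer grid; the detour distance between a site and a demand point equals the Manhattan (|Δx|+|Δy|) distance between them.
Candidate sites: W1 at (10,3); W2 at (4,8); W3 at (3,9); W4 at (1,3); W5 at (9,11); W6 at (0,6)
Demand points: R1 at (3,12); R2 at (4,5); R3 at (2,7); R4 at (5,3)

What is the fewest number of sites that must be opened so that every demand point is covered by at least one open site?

3

Coverage sets (demand points within 4 of each site):
  W1: {}
  W2: {R2, R3}
  W3: {R1, R3}
  W4: {R4}
  W5: {}
  W6: {R3}
No 2 sites suffice: every size-2 union leaves at least one demand point uncovered.
But {W2, W3, W4} covers everything, so the minimum is 3.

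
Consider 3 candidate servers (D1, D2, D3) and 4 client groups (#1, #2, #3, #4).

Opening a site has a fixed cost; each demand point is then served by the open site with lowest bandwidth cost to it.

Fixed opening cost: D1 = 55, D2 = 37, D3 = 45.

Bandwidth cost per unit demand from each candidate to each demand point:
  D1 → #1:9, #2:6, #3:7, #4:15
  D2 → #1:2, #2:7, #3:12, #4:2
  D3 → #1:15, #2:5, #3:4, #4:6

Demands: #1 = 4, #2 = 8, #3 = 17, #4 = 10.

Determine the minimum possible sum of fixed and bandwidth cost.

Open {D2, D3}: assign each demand point to its cheapest open site.
  #1→D2 4×2=8, #2→D3 8×5=40, #3→D3 17×4=68, #4→D2 10×2=20
  bandwidth cost 136, fixed 82 → total 218.
Compare {D3}: bandwidth cost 228 + fixed 45 = 273.
Compare {D1, D2, D3}: bandwidth cost 136 + fixed 137 = 273.
Compare {D1, D2}: bandwidth cost 195 + fixed 92 = 287.
All other subsets cost ≥ 273. Minimum total cost: 218.

218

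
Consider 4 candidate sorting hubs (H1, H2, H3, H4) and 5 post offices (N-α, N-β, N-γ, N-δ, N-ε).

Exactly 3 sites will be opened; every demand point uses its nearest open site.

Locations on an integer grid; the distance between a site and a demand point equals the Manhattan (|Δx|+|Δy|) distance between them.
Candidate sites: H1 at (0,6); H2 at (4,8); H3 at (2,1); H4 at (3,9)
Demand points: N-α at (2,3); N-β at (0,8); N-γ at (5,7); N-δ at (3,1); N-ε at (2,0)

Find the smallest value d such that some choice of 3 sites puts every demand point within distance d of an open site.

Open {H1, H2, H3}.
  Farthest demand point is N-α at distance 2 (to H3); all others are ≤ 2.
With {H1, H3, H4} the worst case is 4.
With {H2, H3, H4} the worst case is 4.
No size-3 selection achieves below 2.

2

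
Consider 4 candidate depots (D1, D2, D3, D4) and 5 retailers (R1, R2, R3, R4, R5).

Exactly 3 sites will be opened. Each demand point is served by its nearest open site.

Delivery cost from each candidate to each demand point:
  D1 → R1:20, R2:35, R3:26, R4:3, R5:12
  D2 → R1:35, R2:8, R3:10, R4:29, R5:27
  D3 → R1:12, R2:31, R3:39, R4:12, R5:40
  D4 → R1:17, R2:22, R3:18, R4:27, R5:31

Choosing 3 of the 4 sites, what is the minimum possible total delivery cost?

Open {D1, D2, D3}.
  R1→D3 12, R2→D2 8, R3→D2 10, R4→D1 3, R5→D1 12  ⇒ total 45.
Compare {D1, D2, D4}: total 50.
Compare {D1, D3, D4}: total 67.
No size-3 selection does better; minimum is 45.

45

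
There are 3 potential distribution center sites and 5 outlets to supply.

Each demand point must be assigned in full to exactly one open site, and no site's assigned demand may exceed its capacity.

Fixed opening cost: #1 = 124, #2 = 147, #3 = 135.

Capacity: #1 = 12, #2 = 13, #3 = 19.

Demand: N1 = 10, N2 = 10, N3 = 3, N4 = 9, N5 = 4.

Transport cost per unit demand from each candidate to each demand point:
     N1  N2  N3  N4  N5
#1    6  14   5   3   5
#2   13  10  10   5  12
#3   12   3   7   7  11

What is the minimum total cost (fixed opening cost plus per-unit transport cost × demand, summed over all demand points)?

Open {#1, #2, #3}; cheapest assignment that respects the capacities:
  #1 (cap 12, load 10): N1 — cost 10×6 = 60
  #2 (cap 13, load 9): N4 — cost 9×5 = 45
  #3 (cap 19, load 17): N2, N3, N5 — cost 10×3 + 3×7 + 4×11 = 95
  Shipping 200, fixed 406 → total 606.
  Any other capacity-feasible assignment to {#1, #2, #3} ships for at least 200.
Total demand is 36 and no other set of sites has combined capacity ≥ 36, so {#1, #2, #3} is the only feasible choice of open sites. Minimum: 606.

606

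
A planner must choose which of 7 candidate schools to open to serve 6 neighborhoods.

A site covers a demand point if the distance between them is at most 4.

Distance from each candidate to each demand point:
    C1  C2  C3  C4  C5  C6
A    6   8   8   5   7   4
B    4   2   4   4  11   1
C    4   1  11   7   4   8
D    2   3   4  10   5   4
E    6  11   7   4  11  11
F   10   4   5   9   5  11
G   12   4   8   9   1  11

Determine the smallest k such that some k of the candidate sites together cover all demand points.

Coverage sets (demand points within 4 of each site):
  A: {C6}
  B: {C1, C2, C3, C4, C6}
  C: {C1, C2, C5}
  D: {C1, C2, C3, C6}
  E: {C4}
  F: {C2}
  G: {C2, C5}
No single site covers all 6 demand points.
But {B, C} covers everything, so the minimum is 2.

2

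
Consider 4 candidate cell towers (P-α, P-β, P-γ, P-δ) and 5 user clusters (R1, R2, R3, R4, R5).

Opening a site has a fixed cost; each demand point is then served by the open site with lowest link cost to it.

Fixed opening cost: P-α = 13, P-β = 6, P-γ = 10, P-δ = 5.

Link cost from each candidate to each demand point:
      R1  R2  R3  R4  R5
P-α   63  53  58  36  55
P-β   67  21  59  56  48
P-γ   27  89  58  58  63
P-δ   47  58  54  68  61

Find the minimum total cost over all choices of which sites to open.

Open {P-α, P-β, P-γ}: assign each demand point to its cheapest open site.
  R1→P-γ 27, R2→P-β 21, R3→P-α 58, R4→P-α 36, R5→P-β 48
  link cost 190, fixed 29 → total 219.
Compare {P-α, P-β, P-γ, P-δ}: link cost 186 + fixed 34 = 220.
Compare {P-β, P-γ}: link cost 210 + fixed 16 = 226.
Compare {P-β, P-γ, P-δ}: link cost 206 + fixed 21 = 227.
All other subsets cost ≥ 220. Minimum total cost: 219.

219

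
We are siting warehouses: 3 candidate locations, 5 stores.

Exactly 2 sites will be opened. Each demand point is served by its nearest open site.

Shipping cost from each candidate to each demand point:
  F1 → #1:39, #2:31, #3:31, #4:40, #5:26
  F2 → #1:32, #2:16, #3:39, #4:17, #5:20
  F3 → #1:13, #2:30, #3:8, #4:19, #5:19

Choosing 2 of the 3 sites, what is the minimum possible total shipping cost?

Open {F2, F3}.
  #1→F3 13, #2→F2 16, #3→F3 8, #4→F2 17, #5→F3 19  ⇒ total 73.
Compare {F1, F3}: total 89.
Compare {F1, F2}: total 116.

73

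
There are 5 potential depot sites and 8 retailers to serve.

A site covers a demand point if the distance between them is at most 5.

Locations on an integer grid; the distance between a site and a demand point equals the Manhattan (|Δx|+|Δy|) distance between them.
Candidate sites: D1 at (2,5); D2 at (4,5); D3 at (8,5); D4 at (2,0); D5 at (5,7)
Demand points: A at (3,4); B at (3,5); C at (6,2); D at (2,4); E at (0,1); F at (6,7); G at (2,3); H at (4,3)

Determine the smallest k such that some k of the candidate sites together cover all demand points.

Coverage sets (demand points within 5 of each site):
  D1: {A, B, D, G, H}
  D2: {A, B, C, D, F, G, H}
  D3: {B, C, F}
  D4: {A, D, E, G, H}
  D5: {A, B, F, H}
No single site covers all 8 demand points.
But {D2, D4} covers everything, so the minimum is 2.

2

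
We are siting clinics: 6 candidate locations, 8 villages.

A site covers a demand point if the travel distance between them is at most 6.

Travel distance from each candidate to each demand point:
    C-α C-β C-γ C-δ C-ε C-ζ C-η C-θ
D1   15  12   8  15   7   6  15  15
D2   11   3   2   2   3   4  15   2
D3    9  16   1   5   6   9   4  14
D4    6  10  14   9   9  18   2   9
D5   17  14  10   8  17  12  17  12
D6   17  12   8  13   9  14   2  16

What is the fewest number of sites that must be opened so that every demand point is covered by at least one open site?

Coverage sets (demand points within 6 of each site):
  D1: {C-ζ}
  D2: {C-β, C-γ, C-δ, C-ε, C-ζ, C-θ}
  D3: {C-γ, C-δ, C-ε, C-η}
  D4: {C-α, C-η}
  D5: {}
  D6: {C-η}
No single site covers all 8 demand points.
But {D2, D4} covers everything, so the minimum is 2.

2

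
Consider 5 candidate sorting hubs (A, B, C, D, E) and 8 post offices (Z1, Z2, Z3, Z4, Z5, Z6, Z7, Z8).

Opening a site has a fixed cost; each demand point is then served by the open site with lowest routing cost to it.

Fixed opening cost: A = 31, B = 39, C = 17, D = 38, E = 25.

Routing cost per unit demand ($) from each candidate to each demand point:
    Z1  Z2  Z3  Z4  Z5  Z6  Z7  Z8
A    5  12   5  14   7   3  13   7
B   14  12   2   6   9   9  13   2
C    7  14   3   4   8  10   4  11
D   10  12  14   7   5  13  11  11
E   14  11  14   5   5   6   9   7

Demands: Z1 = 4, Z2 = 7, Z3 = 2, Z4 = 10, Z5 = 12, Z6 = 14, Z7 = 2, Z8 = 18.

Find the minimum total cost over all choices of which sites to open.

Open {A, B, C, E}: assign each demand point to its cheapest open site.
  Z1→A 4×5=20, Z2→E 7×11=77, Z3→B 2×2=4, Z4→C 10×4=40, Z5→E 12×5=60, Z6→A 14×3=42, Z7→C 2×4=8, Z8→B 18×2=36
  routing cost 287, fixed 112 → total 399.
Compare {A, B, E}: routing cost 307 + fixed 95 = 402.
Compare {A, B, C}: routing cost 318 + fixed 87 = 405.
Compare {B, C, E}: routing cost 337 + fixed 81 = 418.
All other subsets cost ≥ 402. Minimum total cost: 399.

399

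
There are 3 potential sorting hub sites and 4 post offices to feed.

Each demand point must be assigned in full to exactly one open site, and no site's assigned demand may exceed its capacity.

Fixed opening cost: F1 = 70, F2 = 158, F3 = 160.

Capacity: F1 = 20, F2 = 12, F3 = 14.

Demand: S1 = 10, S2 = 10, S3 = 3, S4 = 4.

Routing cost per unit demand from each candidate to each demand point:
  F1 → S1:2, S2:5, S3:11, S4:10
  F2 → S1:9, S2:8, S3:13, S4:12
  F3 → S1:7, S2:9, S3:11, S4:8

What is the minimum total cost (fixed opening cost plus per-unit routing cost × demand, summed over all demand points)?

365

Open {F1, F3}; cheapest assignment that respects the capacities:
  F1 (cap 20, load 20): S1, S2 — cost 10×2 + 10×5 = 70
  F3 (cap 14, load 7): S3, S4 — cost 3×11 + 4×8 = 65
  Shipping 135, fixed 230 → total 365.
  Any other capacity-feasible assignment to {F1, F3} ships for at least 135.
Compare {F1, F2}: its best feasible assignment gives total 385.
Compare {F1, F2, F3}: its best feasible assignment gives total 523.
Every other set of open sites that can feasibly serve all demand totals ≥ 385 even under its best assignment. Minimum: 365.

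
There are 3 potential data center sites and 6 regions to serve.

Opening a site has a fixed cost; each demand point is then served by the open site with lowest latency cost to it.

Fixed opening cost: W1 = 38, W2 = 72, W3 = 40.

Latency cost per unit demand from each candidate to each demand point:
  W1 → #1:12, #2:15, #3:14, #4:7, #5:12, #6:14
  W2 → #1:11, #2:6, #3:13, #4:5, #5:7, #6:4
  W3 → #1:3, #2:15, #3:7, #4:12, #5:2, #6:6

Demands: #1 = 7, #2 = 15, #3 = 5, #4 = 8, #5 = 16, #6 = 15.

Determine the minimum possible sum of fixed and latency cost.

Open {W2, W3}: assign each demand point to its cheapest open site.
  #1→W3 7×3=21, #2→W2 15×6=90, #3→W3 5×7=35, #4→W2 8×5=40, #5→W3 16×2=32, #6→W2 15×4=60
  latency cost 278, fixed 112 → total 390.
Compare {W1, W2, W3}: latency cost 278 + fixed 150 = 428.
Compare {W2}: latency cost 444 + fixed 72 = 516.
Compare {W1, W3}: latency cost 459 + fixed 78 = 537.
All other subsets cost ≥ 428. Minimum total cost: 390.

390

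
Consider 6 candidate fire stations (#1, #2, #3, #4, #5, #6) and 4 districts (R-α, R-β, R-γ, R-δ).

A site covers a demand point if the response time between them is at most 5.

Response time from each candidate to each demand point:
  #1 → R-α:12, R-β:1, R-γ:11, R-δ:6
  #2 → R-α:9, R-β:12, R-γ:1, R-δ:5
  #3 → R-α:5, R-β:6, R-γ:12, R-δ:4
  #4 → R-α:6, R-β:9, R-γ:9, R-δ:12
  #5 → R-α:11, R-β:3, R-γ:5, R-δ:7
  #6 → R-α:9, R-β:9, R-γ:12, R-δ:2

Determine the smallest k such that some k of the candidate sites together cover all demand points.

Coverage sets (demand points within 5 of each site):
  #1: {R-β}
  #2: {R-γ, R-δ}
  #3: {R-α, R-δ}
  #4: {}
  #5: {R-β, R-γ}
  #6: {R-δ}
No single site covers all 4 demand points.
But {#3, #5} covers everything, so the minimum is 2.

2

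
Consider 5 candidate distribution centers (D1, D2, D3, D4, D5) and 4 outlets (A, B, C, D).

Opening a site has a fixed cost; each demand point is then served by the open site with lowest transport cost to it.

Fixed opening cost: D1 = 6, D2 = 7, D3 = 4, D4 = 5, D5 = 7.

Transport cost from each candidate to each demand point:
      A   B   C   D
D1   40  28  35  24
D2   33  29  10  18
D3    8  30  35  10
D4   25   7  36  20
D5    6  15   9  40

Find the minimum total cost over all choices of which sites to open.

48

Open {D3, D4, D5}: assign each demand point to its cheapest open site.
  A→D5 6, B→D4 7, C→D5 9, D→D3 10
  transport cost 32, fixed 16 → total 48.
Compare {D3, D5}: transport cost 40 + fixed 11 = 51.
Compare {D2, D3, D4}: transport cost 35 + fixed 16 = 51.
Compare {D4, D5}: transport cost 42 + fixed 12 = 54.
All other subsets cost ≥ 51. Minimum total cost: 48.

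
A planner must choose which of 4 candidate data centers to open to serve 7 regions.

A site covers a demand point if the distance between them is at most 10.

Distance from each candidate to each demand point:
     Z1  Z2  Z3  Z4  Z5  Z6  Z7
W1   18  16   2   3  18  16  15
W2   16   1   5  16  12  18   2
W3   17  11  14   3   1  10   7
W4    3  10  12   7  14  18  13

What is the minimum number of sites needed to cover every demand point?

3

Coverage sets (demand points within 10 of each site):
  W1: {Z3, Z4}
  W2: {Z2, Z3, Z7}
  W3: {Z4, Z5, Z6, Z7}
  W4: {Z1, Z2, Z4}
No 2 sites suffice: every size-2 union leaves at least one demand point uncovered.
But {W1, W3, W4} covers everything, so the minimum is 3.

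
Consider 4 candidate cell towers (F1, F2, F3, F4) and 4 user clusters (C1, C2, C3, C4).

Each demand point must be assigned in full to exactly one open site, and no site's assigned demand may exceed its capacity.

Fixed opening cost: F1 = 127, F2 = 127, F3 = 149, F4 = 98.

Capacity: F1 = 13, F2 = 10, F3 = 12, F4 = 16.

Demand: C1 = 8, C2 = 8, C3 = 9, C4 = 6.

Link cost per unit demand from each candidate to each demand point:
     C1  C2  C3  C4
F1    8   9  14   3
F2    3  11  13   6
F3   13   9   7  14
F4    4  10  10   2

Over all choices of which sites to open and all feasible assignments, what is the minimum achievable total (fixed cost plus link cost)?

Open {F1, F2, F4}; cheapest assignment that respects the capacities:
  F1 (cap 13, load 8): C2 — cost 8×9 = 72
  F2 (cap 10, load 8): C1 — cost 8×3 = 24
  F4 (cap 16, load 15): C3, C4 — cost 9×10 + 6×2 = 102
  Shipping 198, fixed 352 → total 550.
  Any other capacity-feasible assignment to {F1, F2, F4} ships for at least 198.
Compare {F1, F3, F4}: its best feasible assignment gives total 553.
Compare {F2, F3, F4}: its best feasible assignment gives total 553.
Every other set of open sites that can feasibly serve all demand totals ≥ 553 even under its best assignment. Minimum: 550.

550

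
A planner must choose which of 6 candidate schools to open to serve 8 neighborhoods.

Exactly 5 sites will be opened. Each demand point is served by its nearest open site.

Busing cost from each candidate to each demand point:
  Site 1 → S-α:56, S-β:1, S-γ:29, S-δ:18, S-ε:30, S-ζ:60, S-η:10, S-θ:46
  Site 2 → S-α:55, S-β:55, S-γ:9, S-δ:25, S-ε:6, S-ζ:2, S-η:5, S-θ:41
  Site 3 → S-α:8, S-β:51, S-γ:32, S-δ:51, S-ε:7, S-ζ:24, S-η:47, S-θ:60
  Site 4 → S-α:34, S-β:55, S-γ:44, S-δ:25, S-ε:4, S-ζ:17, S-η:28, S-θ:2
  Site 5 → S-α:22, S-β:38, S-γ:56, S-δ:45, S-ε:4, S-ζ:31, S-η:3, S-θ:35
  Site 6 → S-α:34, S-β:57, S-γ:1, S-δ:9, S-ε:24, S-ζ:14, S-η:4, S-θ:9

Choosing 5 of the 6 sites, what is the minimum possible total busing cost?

31

Open {Site 1, Site 2, Site 3, Site 4, Site 6}.
  S-α→Site 3 8, S-β→Site 1 1, S-γ→Site 6 1, S-δ→Site 6 9, S-ε→Site 4 4, S-ζ→Site 2 2, S-η→Site 6 4, S-θ→Site 4 2  ⇒ total 31.
Compare {Site 1, Site 2, Site 3, Site 5, Site 6}: total 37.
Compare {Site 1, Site 3, Site 4, Site 5, Site 6}: total 42.
No size-5 selection does better; minimum is 31.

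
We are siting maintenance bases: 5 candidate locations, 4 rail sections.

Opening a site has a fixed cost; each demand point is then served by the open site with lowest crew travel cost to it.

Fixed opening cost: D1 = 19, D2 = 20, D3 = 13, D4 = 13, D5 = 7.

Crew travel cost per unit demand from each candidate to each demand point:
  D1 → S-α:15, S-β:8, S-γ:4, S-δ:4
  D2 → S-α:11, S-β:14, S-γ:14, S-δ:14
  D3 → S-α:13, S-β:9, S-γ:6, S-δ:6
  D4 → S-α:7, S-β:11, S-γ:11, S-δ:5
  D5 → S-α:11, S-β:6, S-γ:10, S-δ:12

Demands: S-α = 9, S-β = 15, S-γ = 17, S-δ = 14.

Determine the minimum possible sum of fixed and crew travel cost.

316

Open {D1, D4, D5}: assign each demand point to its cheapest open site.
  S-α→D4 9×7=63, S-β→D5 15×6=90, S-γ→D1 17×4=68, S-δ→D1 14×4=56
  crew travel cost 277, fixed 39 → total 316.
Compare {D1, D3, D4, D5}: crew travel cost 277 + fixed 52 = 329.
Compare {D1, D2, D4, D5}: crew travel cost 277 + fixed 59 = 336.
Compare {D1, D4}: crew travel cost 307 + fixed 32 = 339.
All other subsets cost ≥ 329. Minimum total cost: 316.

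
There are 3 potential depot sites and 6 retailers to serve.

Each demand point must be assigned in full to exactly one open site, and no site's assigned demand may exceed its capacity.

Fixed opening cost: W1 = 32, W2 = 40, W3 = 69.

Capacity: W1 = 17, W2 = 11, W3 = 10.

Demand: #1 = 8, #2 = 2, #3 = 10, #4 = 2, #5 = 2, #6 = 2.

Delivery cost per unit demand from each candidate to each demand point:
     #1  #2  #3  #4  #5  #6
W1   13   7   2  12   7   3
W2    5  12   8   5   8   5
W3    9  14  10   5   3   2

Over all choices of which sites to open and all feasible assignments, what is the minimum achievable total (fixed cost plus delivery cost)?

Open {W1, W2}; cheapest assignment that respects the capacities:
  W1 (cap 17, load 16): #2, #3, #5, #6 — cost 2×7 + 10×2 + 2×7 + 2×3 = 54
  W2 (cap 11, load 10): #1, #4 — cost 8×5 + 2×5 = 50
  Shipping 104, fixed 72 → total 176.
  Any other capacity-feasible assignment to {W1, W2} ships for at least 104.
Compare {W1, W2, W3}: its best feasible assignment gives total 235.
Compare {W1, W3}: its best feasible assignment gives total 237.
Every other set of open sites that can feasibly serve all demand totals ≥ 235 even under its best assignment. Minimum: 176.

176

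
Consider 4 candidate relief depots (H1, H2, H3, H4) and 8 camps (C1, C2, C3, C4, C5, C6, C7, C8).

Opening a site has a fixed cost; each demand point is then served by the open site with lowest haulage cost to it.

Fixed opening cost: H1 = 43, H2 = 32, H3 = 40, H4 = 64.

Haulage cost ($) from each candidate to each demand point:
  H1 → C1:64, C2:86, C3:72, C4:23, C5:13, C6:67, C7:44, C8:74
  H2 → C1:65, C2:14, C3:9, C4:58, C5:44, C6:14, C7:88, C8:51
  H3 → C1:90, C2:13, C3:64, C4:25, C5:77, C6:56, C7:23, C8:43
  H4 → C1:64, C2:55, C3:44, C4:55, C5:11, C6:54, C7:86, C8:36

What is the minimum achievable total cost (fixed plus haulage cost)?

307

Open {H1, H2}: assign each demand point to its cheapest open site.
  C1→H1 64, C2→H2 14, C3→H2 9, C4→H1 23, C5→H1 13, C6→H2 14, C7→H1 44, C8→H2 51
  haulage cost 232, fixed 75 → total 307.
Compare {H2, H3}: haulage cost 236 + fixed 72 = 308.
Compare {H1, H2, H3}: haulage cost 202 + fixed 115 = 317.
Compare {H2, H3, H4}: haulage cost 195 + fixed 136 = 331.
All other subsets cost ≥ 308. Minimum total cost: 307.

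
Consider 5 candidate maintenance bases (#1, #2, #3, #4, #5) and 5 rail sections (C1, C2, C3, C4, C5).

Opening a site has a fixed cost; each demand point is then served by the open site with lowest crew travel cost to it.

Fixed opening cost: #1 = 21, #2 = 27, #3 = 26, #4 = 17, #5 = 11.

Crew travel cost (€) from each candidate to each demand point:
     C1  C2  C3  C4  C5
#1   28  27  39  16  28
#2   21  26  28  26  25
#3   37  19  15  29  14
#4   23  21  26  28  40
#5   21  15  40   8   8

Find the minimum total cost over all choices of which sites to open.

Open {#5}: assign each demand point to its cheapest open site.
  C1→#5 21, C2→#5 15, C3→#5 40, C4→#5 8, C5→#5 8
  crew travel cost 92, fixed 11 → total 103.
Compare {#3, #5}: crew travel cost 67 + fixed 37 = 104.
Compare {#4, #5}: crew travel cost 78 + fixed 28 = 106.
Compare {#2, #5}: crew travel cost 80 + fixed 38 = 118.
All other subsets cost ≥ 104. Minimum total cost: 103.

103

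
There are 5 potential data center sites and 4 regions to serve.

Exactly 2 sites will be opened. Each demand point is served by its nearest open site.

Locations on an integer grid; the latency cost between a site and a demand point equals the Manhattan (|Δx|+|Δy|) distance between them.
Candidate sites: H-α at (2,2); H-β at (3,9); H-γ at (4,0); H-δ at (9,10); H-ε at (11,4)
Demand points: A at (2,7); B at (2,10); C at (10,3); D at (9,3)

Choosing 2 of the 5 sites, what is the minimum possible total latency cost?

Open {H-β, H-ε}.
  A→H-β 3, B→H-β 2, C→H-ε 2, D→H-ε 3  ⇒ total 10.
Compare {H-α, H-ε}: total 18.
Compare {H-β, H-δ}: total 20.
No size-2 selection does better; minimum is 10.

10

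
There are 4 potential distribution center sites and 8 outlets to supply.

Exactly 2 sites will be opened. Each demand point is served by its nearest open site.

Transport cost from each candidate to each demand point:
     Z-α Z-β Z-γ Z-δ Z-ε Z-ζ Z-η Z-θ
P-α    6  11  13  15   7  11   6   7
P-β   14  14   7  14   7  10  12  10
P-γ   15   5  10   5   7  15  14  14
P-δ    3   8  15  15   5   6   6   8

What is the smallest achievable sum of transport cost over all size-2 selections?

Open {P-γ, P-δ}.
  Z-α→P-δ 3, Z-β→P-γ 5, Z-γ→P-γ 10, Z-δ→P-γ 5, Z-ε→P-δ 5, Z-ζ→P-δ 6, Z-η→P-δ 6, Z-θ→P-δ 8  ⇒ total 48.
Compare {P-α, P-γ}: total 57.
Compare {P-β, P-δ}: total 57.
No size-2 selection does better; minimum is 48.

48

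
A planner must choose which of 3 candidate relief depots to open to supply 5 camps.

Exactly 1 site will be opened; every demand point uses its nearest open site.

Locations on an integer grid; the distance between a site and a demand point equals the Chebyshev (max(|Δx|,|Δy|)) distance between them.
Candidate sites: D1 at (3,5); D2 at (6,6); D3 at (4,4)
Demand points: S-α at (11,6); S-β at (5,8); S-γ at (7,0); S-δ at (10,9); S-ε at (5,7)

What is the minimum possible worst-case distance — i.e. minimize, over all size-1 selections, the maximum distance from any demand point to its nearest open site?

Open {D2}.
  Farthest demand point is S-γ at distance 6 (to D2); all others are ≤ 6.
With {D3} the worst case is 7.
With {D1} the worst case is 8.
No size-1 selection achieves below 6.

6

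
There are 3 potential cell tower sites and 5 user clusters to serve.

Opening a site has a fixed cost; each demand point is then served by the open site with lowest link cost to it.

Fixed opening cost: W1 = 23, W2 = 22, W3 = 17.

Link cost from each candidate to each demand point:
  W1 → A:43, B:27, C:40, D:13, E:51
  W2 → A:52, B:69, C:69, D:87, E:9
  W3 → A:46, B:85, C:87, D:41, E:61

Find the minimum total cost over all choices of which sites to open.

Open {W1, W2}: assign each demand point to its cheapest open site.
  A→W1 43, B→W1 27, C→W1 40, D→W1 13, E→W2 9
  link cost 132, fixed 45 → total 177.
Compare {W1, W2, W3}: link cost 132 + fixed 62 = 194.
Compare {W1}: link cost 174 + fixed 23 = 197.
Compare {W1, W3}: link cost 174 + fixed 40 = 214.
All other subsets cost ≥ 194. Minimum total cost: 177.

177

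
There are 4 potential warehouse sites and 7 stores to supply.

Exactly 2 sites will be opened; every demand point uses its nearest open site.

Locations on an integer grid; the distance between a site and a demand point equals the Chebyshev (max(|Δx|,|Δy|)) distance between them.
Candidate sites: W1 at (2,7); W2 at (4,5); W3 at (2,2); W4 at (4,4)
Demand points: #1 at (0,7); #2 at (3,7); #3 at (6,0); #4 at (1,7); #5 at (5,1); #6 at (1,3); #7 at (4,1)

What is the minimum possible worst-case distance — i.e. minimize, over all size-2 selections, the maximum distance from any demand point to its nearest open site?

4

Open {W1, W3}.
  Farthest demand point is #3 at distance 4 (to W3); all others are ≤ 4.
With {W1, W4} the worst case is 4.
With {W2, W3} the worst case is 4.
No size-2 selection achieves below 4.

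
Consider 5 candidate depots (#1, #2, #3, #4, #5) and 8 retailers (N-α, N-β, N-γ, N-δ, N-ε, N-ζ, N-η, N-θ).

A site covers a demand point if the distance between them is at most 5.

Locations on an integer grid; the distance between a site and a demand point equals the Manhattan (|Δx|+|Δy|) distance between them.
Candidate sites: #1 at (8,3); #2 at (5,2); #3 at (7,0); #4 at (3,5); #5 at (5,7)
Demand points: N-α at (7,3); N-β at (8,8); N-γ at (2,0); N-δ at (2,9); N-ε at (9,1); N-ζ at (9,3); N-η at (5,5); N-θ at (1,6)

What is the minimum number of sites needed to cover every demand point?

Coverage sets (demand points within 5 of each site):
  #1: {N-α, N-β, N-ε, N-ζ, N-η}
  #2: {N-α, N-γ, N-ε, N-ζ, N-η}
  #3: {N-α, N-γ, N-ε, N-ζ}
  #4: {N-δ, N-η, N-θ}
  #5: {N-β, N-δ, N-η, N-θ}
No single site covers all 8 demand points.
But {#2, #5} covers everything, so the minimum is 2.

2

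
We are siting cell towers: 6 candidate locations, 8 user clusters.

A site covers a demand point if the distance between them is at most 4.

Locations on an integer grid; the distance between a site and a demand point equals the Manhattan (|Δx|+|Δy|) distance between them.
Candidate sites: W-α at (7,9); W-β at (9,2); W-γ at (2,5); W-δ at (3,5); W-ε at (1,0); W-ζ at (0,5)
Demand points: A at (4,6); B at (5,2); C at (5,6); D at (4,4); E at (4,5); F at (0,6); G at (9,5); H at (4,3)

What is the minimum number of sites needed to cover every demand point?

2

Coverage sets (demand points within 4 of each site):
  W-α: {}
  W-β: {B, G}
  W-γ: {A, C, D, E, F, H}
  W-δ: {A, C, D, E, F, H}
  W-ε: {}
  W-ζ: {E, F}
No single site covers all 8 demand points.
But {W-β, W-γ} covers everything, so the minimum is 2.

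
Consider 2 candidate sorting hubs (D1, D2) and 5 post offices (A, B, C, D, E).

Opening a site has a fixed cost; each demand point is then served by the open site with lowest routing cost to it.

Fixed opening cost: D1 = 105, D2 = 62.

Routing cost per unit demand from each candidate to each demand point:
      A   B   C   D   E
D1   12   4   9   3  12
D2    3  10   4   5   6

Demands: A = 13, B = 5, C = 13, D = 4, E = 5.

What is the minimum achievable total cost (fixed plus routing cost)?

Open {D2}: assign each demand point to its cheapest open site.
  A→D2 13×3=39, B→D2 5×10=50, C→D2 13×4=52, D→D2 4×5=20, E→D2 5×6=30
  routing cost 191, fixed 62 → total 253.
Compare {D1, D2}: routing cost 153 + fixed 167 = 320.
Compare {D1}: routing cost 365 + fixed 105 = 470.

253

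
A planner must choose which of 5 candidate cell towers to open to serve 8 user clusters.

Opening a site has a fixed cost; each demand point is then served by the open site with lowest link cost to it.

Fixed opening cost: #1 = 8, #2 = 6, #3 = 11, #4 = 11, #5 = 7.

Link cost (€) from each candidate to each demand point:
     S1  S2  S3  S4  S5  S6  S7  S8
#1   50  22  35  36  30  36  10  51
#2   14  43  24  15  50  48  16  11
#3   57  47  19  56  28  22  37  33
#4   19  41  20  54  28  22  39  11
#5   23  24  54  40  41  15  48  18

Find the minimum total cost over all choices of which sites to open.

162

Open {#1, #2, #5}: assign each demand point to its cheapest open site.
  S1→#2 14, S2→#1 22, S3→#2 24, S4→#2 15, S5→#1 30, S6→#5 15, S7→#1 10, S8→#2 11
  link cost 141, fixed 21 → total 162.
Compare {#1, #2, #3}: link cost 141 + fixed 25 = 166.
Compare {#2, #3, #5}: link cost 142 + fixed 24 = 166.
Compare {#1, #2, #3, #5}: link cost 134 + fixed 32 = 166.
All other subsets cost ≥ 166. Minimum total cost: 162.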